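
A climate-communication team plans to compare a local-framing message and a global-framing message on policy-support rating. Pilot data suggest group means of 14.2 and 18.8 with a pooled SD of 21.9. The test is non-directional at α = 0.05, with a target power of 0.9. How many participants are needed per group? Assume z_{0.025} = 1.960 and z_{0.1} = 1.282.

Cohen's d = |M₁ − M₂| / SD_pooled = |14.2 − 18.8| / 21.9 = 4.6 / 21.9 = 0.210.
For two independent groups with equal n: n = 2·((z_{α/2} + z_β) / d)².
z_{α/2} + z_β = 1.960 + 1.282 = 3.242.
n = 2 × (3.242 / 0.210)² = 2 × 15.438² = 2 × 238.33 = 476.7.
Round up to the next whole participant.

n = 477 per group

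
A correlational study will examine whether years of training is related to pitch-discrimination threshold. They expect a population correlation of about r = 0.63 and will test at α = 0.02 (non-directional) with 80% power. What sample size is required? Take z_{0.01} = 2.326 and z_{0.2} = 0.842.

Fisher's z: C = ½·ln((1+r)/(1−r)) = ½·ln(4.4054) = 0.7414.
n = ((z_{α/2} + z_β)/C)² + 3.
(2.326 + 0.842) / 0.7414 = 3.168 / 0.7414 = 4.273.
n = 4.273² + 3 = 18.26 + 3 = 21.3.
Round up.

n = 22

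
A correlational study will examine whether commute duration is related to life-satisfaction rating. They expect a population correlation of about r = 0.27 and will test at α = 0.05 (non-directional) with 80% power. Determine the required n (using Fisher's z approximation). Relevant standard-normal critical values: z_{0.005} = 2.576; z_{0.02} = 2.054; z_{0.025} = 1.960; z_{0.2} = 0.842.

n = 106

Fisher's z: C = ½·ln((1+r)/(1−r)) = ½·ln(1.7397) = 0.2769.
n = ((z_{α/2} + z_β)/C)² + 3.
(1.960 + 0.842) / 0.2769 = 2.802 / 0.2769 = 10.119.
n = 10.119² + 3 = 102.40 + 3 = 105.4.
Round up.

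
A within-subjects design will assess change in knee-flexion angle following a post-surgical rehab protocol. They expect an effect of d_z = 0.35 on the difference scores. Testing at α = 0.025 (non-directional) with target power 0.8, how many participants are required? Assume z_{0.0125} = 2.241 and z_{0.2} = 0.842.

For a paired (one-sample on differences) test: n = ((z_{α/2} + z_β) / d)².
z_{α/2} + z_β = 2.241 + 0.842 = 3.083.
n = (3.083 / 0.35)² = 8.809² = 77.59.
Round up.

n = 78 pairs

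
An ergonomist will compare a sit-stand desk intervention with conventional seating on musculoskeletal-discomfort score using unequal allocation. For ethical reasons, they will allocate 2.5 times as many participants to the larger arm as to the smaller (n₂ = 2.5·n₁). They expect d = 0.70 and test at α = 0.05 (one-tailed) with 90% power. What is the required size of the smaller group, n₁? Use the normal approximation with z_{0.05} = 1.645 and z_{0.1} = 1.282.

n₁ = 25

With allocation ratio k = n₂/n₁ = 2.5, Var(x̄₁−x̄₂) = σ²(1/n₁ + 1/(k·n₁)) = σ²·(k+1)/(k·n₁).
So n₁ = (1 + 1/k)·((z_{α} + z_β)/d)² = 1.400 × (2.927/0.70)².
n₁ = 1.400 × 17.48 = 24.5.
Round up: n₁ = 25, giving n₂ = ⌈2.5 × 25⌉ = ⌈62.5⌉ = 63.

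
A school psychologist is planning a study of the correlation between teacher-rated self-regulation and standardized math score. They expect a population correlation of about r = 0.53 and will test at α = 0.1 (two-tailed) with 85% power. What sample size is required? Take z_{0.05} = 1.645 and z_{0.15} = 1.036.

n = 24

Fisher's z: C = ½·ln((1+r)/(1−r)) = ½·ln(3.2553) = 0.5901.
n = ((z_{α/2} + z_β)/C)² + 3.
(1.645 + 1.036) / 0.5901 = 2.681 / 0.5901 = 4.543.
n = 4.543² + 3 = 20.64 + 3 = 23.6.
Round up.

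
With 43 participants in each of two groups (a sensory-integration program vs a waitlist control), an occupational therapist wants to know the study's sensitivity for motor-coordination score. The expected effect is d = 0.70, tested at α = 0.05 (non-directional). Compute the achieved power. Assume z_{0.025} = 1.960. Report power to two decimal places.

For two equal groups, power = Φ(d·√(n/2) − z_{α/2}).
d·√(n/2) = 0.70 × √(43/2) = 0.70 × 4.637 = 3.246.
z_β = 3.246 − 1.960 = 1.286.
Power = Φ(1.286) = 0.901.

power ≈ 0.90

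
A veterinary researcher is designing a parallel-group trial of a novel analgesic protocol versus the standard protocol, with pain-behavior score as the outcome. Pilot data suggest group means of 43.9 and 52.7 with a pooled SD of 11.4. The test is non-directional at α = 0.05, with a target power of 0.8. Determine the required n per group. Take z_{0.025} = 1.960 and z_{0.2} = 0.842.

Cohen's d = |M₁ − M₂| / SD_pooled = |43.9 − 52.7| / 11.4 = 8.8 / 11.4 = 0.772.
For two independent groups with equal n: n = 2·((z_{α/2} + z_β) / d)².
z_{α/2} + z_β = 1.960 + 0.842 = 2.802.
n = 2 × (2.802 / 0.772)² = 2 × 3.630² = 2 × 13.17 = 26.3.
Round up to the next whole participant.

n = 27 per group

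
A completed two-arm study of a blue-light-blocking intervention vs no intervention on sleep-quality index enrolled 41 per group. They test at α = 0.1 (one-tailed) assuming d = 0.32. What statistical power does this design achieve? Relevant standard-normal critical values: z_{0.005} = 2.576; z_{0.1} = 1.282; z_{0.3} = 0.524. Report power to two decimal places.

power ≈ 0.57

For two equal groups, power = Φ(d·√(n/2) − z_{α}).
d·√(n/2) = 0.32 × √(41/2) = 0.32 × 4.528 = 1.449.
z_β = 1.449 − 1.282 = 0.167.
Power = Φ(0.167) = 0.566.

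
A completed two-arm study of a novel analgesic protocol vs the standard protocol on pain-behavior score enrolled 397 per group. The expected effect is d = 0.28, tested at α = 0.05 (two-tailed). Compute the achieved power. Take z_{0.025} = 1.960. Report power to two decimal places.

For two equal groups, power = Φ(d·√(n/2) − z_{α/2}).
d·√(n/2) = 0.28 × √(397/2) = 0.28 × 14.089 = 3.945.
z_β = 3.945 − 1.960 = 1.985.
Power = Φ(1.985) = 0.976.

power ≈ 0.98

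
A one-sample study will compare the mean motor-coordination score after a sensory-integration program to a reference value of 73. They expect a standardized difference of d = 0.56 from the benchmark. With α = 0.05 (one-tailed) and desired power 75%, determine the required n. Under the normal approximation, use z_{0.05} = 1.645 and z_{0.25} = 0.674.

For a one-sample test: n = ((z_{α} + z_β) / d)².
z_{α} + z_β = 1.645 + 0.674 = 2.319.
n = (2.319 / 0.56)² = 4.141² = 17.15.
Round up.

n = 18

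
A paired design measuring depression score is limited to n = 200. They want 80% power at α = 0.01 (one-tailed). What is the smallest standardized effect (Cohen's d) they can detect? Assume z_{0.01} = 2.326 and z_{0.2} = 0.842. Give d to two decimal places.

d_min ≈ 0.22

For a single sample (or paired design) of n = 200: d_min = (z_{α} + z_β)/√n.
z-sum = 2.326 + 0.842 = 3.168.
d_min = 3.168 / √200 = 3.168 / 14.142 = 0.224.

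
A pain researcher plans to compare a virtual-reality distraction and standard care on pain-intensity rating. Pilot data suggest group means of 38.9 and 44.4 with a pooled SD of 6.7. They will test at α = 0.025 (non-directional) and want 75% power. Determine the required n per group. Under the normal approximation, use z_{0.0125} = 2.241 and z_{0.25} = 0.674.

Cohen's d = |M₁ − M₂| / SD_pooled = |38.9 − 44.4| / 6.7 = 5.5 / 6.7 = 0.821.
For two independent groups with equal n: n = 2·((z_{α/2} + z_β) / d)².
z_{α/2} + z_β = 2.241 + 0.674 = 2.915.
n = 2 × (2.915 / 0.821)² = 2 × 3.551² = 2 × 12.61 = 25.2.
Round up to the next whole participant.

n = 26 per group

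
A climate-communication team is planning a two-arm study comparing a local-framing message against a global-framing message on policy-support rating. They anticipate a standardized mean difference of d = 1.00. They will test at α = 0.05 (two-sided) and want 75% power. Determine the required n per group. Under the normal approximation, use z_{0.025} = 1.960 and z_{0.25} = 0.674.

For two independent groups with equal n: n = 2·((z_{α/2} + z_β) / d)².
z_{α/2} + z_β = 1.960 + 0.674 = 2.634.
n = 2 × (2.634 / 1.00)² = 2 × 2.634² = 2 × 6.94 = 13.9.
Round up to the next whole participant.

n = 14 per group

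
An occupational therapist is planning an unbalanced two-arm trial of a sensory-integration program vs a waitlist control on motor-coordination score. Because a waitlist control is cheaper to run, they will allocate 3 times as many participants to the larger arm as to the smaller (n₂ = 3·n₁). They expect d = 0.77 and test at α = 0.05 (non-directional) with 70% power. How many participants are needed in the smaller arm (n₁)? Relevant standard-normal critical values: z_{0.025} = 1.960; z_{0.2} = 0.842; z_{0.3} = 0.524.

n₁ = 14

With allocation ratio k = n₂/n₁ = 3, Var(x̄₁−x̄₂) = σ²(1/n₁ + 1/(k·n₁)) = σ²·(k+1)/(k·n₁).
So n₁ = (1 + 1/k)·((z_{α/2} + z_β)/d)² = 1.333 × (2.484/0.77)².
n₁ = 1.333 × 10.41 = 13.9.
Round up: n₁ = 14, giving n₂ = 3 × 14 = 42.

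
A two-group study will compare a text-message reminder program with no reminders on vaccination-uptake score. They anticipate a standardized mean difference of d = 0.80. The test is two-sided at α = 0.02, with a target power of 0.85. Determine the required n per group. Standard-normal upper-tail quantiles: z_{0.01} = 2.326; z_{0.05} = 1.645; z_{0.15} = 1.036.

For two independent groups with equal n: n = 2·((z_{α/2} + z_β) / d)².
z_{α/2} + z_β = 2.326 + 1.036 = 3.362.
n = 2 × (3.362 / 0.80)² = 2 × 4.202² = 2 × 17.66 = 35.3.
Round up to the next whole participant.

n = 36 per group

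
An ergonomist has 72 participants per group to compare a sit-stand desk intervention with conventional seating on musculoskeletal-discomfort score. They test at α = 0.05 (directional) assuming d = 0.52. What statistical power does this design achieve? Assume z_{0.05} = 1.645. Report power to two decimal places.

power ≈ 0.93

For two equal groups, power = Φ(d·√(n/2) − z_{α}).
d·√(n/2) = 0.52 × √(72/2) = 0.52 × 6.000 = 3.120.
z_β = 3.120 − 1.645 = 1.475.
Power = Φ(1.475) = 0.930.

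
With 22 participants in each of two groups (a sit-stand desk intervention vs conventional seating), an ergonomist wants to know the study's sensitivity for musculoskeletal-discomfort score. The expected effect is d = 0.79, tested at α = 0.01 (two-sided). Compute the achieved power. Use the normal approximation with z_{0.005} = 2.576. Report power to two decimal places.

power ≈ 0.52

For two equal groups, power = Φ(d·√(n/2) − z_{α/2}).
d·√(n/2) = 0.79 × √(22/2) = 0.79 × 3.317 = 2.620.
z_β = 2.620 − 2.576 = 0.044.
Power = Φ(0.044) = 0.518.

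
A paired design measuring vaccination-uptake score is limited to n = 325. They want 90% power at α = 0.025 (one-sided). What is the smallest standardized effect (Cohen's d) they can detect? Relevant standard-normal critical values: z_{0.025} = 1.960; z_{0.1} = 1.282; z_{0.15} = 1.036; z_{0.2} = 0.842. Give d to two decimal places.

For a single sample (or paired design) of n = 325: d_min = (z_{α} + z_β)/√n.
z-sum = 1.960 + 1.282 = 3.242.
d_min = 3.242 / √325 = 3.242 / 18.028 = 0.180.

d_min ≈ 0.18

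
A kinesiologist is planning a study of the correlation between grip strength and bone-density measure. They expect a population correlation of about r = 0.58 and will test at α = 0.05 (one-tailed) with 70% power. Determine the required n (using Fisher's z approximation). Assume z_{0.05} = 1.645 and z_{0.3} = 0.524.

Fisher's z: C = ½·ln((1+r)/(1−r)) = ½·ln(3.7619) = 0.6625.
n = ((z_{α} + z_β)/C)² + 3.
(1.645 + 0.524) / 0.6625 = 2.169 / 0.6625 = 3.274.
n = 3.274² + 3 = 10.72 + 3 = 13.7.
Round up.

n = 14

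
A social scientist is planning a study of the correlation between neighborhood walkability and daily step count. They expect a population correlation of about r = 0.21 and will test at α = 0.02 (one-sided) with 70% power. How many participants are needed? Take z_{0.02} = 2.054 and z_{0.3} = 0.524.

Fisher's z: C = ½·ln((1+r)/(1−r)) = ½·ln(1.5316) = 0.2132.
n = ((z_{α} + z_β)/C)² + 3.
(2.054 + 0.524) / 0.2132 = 2.578 / 0.2132 = 12.092.
n = 12.092² + 3 = 146.21 + 3 = 149.2.
Round up.

n = 150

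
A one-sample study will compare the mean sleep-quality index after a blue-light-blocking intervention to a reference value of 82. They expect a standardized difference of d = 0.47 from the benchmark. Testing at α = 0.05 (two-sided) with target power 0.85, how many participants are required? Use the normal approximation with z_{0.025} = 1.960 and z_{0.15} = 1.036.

n = 41

For a one-sample test: n = ((z_{α/2} + z_β) / d)².
z_{α/2} + z_β = 1.960 + 1.036 = 2.996.
n = (2.996 / 0.47)² = 6.374² = 40.63.
Round up.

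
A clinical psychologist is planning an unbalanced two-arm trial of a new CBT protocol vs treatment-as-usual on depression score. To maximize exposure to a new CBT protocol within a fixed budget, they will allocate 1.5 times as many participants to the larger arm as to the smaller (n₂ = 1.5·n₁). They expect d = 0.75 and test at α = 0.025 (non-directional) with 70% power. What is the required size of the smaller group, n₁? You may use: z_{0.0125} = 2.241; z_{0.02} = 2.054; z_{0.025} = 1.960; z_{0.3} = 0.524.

n₁ = 23

With allocation ratio k = n₂/n₁ = 1.5, Var(x̄₁−x̄₂) = σ²(1/n₁ + 1/(k·n₁)) = σ²·(k+1)/(k·n₁).
So n₁ = (1 + 1/k)·((z_{α/2} + z_β)/d)² = 1.667 × (2.765/0.75)².
n₁ = 1.667 × 13.59 = 22.7.
Round up: n₁ = 23, giving n₂ = ⌈1.5 × 23⌉ = ⌈34.5⌉ = 35.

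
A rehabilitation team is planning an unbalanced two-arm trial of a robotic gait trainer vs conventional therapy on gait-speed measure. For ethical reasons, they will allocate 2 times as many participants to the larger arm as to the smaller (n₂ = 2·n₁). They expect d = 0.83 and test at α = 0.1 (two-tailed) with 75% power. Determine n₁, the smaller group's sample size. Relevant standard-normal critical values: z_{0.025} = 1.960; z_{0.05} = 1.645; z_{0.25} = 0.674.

With allocation ratio k = n₂/n₁ = 2, Var(x̄₁−x̄₂) = σ²(1/n₁ + 1/(k·n₁)) = σ²·(k+1)/(k·n₁).
So n₁ = (1 + 1/k)·((z_{α/2} + z_β)/d)² = 1.500 × (2.319/0.83)².
n₁ = 1.500 × 7.81 = 11.7.
Round up: n₁ = 12, giving n₂ = 2 × 12 = 24.

n₁ = 12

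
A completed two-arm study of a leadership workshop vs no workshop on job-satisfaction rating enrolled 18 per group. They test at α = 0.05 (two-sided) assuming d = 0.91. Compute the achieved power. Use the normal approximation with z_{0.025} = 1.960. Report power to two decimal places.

power ≈ 0.78

For two equal groups, power = Φ(d·√(n/2) − z_{α/2}).
d·√(n/2) = 0.91 × √(18/2) = 0.91 × 3.000 = 2.730.
z_β = 2.730 − 1.960 = 0.770.
Power = Φ(0.770) = 0.779.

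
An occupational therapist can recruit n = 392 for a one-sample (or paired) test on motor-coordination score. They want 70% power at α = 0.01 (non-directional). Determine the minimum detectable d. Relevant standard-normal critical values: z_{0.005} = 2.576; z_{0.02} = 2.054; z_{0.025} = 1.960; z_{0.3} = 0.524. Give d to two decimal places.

For a single sample (or paired design) of n = 392: d_min = (z_{α/2} + z_β)/√n.
z-sum = 2.576 + 0.524 = 3.100.
d_min = 3.100 / √392 = 3.100 / 19.799 = 0.157.

d_min ≈ 0.16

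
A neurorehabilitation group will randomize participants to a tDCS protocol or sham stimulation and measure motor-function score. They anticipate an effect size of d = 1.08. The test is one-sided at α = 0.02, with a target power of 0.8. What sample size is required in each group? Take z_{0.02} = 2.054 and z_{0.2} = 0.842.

For two independent groups with equal n: n = 2·((z_{α} + z_β) / d)².
z_{α} + z_β = 2.054 + 0.842 = 2.896.
n = 2 × (2.896 / 1.08)² = 2 × 2.681² = 2 × 7.19 = 14.4.
Round up to the next whole participant.

n = 15 per group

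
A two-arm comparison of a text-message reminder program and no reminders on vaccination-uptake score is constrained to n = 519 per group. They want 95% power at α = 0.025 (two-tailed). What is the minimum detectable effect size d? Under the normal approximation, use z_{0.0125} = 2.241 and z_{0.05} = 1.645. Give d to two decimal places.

d_min ≈ 0.24

For two independent groups of n = 519 each: d_min = (z_{α/2} + z_β)·√(2/n).
z-sum = 2.241 + 1.645 = 3.886.
d_min = 3.886 × √(2/519) = 3.886 × 0.0621 = 0.241.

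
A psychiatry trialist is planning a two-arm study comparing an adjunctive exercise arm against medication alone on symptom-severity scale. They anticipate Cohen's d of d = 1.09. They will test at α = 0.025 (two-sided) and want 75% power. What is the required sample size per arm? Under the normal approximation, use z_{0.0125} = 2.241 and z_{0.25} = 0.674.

n = 15 per group

For two independent groups with equal n: n = 2·((z_{α/2} + z_β) / d)².
z_{α/2} + z_β = 2.241 + 0.674 = 2.915.
n = 2 × (2.915 / 1.09)² = 2 × 2.674² = 2 × 7.15 = 14.3.
Round up to the next whole participant.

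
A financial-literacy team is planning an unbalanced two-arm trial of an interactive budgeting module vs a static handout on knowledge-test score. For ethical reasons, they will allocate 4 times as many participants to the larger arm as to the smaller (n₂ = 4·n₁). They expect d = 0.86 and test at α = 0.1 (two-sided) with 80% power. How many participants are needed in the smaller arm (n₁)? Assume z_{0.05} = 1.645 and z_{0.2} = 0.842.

With allocation ratio k = n₂/n₁ = 4, Var(x̄₁−x̄₂) = σ²(1/n₁ + 1/(k·n₁)) = σ²·(k+1)/(k·n₁).
So n₁ = (1 + 1/k)·((z_{α/2} + z_β)/d)² = 1.250 × (2.487/0.86)².
n₁ = 1.250 × 8.36 = 10.5.
Round up: n₁ = 11, giving n₂ = 4 × 11 = 44.

n₁ = 11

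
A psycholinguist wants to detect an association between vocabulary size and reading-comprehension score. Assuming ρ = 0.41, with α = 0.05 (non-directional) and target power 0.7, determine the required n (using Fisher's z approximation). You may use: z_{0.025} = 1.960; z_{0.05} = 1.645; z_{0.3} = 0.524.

n = 36

Fisher's z: C = ½·ln((1+r)/(1−r)) = ½·ln(2.3898) = 0.4356.
n = ((z_{α/2} + z_β)/C)² + 3.
(1.960 + 0.524) / 0.4356 = 2.484 / 0.4356 = 5.702.
n = 5.702² + 3 = 32.52 + 3 = 35.5.
Round up.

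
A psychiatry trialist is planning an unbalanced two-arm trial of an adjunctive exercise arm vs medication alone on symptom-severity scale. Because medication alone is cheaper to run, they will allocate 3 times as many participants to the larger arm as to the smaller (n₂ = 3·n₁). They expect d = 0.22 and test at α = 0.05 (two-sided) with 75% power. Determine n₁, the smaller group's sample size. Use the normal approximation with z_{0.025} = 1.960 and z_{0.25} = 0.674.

With allocation ratio k = n₂/n₁ = 3, Var(x̄₁−x̄₂) = σ²(1/n₁ + 1/(k·n₁)) = σ²·(k+1)/(k·n₁).
So n₁ = (1 + 1/k)·((z_{α/2} + z_β)/d)² = 1.333 × (2.634/0.22)².
n₁ = 1.333 × 143.35 = 191.1.
Round up: n₁ = 192, giving n₂ = 3 × 192 = 576.

n₁ = 192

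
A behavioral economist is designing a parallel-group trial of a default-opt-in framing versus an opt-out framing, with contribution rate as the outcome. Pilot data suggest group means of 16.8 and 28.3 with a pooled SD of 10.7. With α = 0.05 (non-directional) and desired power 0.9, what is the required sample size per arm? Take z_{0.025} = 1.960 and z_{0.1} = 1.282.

n = 19 per group

Cohen's d = |M₁ − M₂| / SD_pooled = |16.8 − 28.3| / 10.7 = 11.5 / 10.7 = 1.075.
For two independent groups with equal n: n = 2·((z_{α/2} + z_β) / d)².
z_{α/2} + z_β = 1.960 + 1.282 = 3.242.
n = 2 × (3.242 / 1.075)² = 2 × 3.016² = 2 × 9.10 = 18.2.
Round up to the next whole participant.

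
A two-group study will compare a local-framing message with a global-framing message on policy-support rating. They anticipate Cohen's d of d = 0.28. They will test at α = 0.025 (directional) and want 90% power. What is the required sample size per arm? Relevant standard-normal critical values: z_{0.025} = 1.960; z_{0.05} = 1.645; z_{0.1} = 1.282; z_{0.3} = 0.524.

For two independent groups with equal n: n = 2·((z_{α} + z_β) / d)².
z_{α} + z_β = 1.960 + 1.282 = 3.242.
n = 2 × (3.242 / 0.28)² = 2 × 11.579² = 2 × 134.06 = 268.1.
Round up to the next whole participant.

n = 269 per group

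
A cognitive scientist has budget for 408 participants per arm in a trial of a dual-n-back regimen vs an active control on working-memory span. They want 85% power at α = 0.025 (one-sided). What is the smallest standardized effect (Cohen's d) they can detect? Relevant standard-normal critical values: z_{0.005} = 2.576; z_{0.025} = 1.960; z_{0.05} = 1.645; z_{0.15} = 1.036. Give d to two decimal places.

d_min ≈ 0.21

For two independent groups of n = 408 each: d_min = (z_{α} + z_β)·√(2/n).
z-sum = 1.960 + 1.036 = 2.996.
d_min = 2.996 × √(2/408) = 2.996 × 0.0700 = 0.210.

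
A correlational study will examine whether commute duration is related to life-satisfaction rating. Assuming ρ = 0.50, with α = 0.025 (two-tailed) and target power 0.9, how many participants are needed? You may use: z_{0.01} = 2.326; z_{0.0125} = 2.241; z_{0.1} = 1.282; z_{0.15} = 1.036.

n = 45

Fisher's z: C = ½·ln((1+r)/(1−r)) = ½·ln(3.0000) = 0.5493.
n = ((z_{α/2} + z_β)/C)² + 3.
(2.241 + 1.282) / 0.5493 = 3.523 / 0.5493 = 6.414.
n = 6.414² + 3 = 41.13 + 3 = 44.1.
Round up.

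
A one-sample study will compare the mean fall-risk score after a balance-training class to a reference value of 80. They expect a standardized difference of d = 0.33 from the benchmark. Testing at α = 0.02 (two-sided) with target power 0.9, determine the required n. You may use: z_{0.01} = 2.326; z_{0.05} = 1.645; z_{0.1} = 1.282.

For a one-sample test: n = ((z_{α/2} + z_β) / d)².
z_{α/2} + z_β = 2.326 + 1.282 = 3.608.
n = (3.608 / 0.33)² = 10.933² = 119.54.
Round up.

n = 120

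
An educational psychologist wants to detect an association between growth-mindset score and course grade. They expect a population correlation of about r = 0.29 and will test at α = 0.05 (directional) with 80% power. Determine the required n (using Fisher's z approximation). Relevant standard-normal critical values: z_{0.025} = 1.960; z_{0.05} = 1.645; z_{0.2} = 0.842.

Fisher's z: C = ½·ln((1+r)/(1−r)) = ½·ln(1.8169) = 0.2986.
n = ((z_{α} + z_β)/C)² + 3.
(1.645 + 0.842) / 0.2986 = 2.487 / 0.2986 = 8.329.
n = 8.329² + 3 = 69.37 + 3 = 72.4.
Round up.

n = 73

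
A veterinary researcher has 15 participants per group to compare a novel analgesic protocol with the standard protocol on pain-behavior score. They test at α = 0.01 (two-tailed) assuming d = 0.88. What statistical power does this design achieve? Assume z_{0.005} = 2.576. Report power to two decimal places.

power ≈ 0.43

For two equal groups, power = Φ(d·√(n/2) − z_{α/2}).
d·√(n/2) = 0.88 × √(15/2) = 0.88 × 2.739 = 2.410.
z_β = 2.410 − 2.576 = -0.166.
Power = Φ(-0.166) = 0.434.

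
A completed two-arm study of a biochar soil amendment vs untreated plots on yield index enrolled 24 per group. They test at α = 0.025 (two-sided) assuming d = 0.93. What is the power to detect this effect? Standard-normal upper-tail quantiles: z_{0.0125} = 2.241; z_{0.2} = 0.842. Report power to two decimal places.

power ≈ 0.84

For two equal groups, power = Φ(d·√(n/2) − z_{α/2}).
d·√(n/2) = 0.93 × √(24/2) = 0.93 × 3.464 = 3.222.
z_β = 3.222 − 2.241 = 0.981.
Power = Φ(0.981) = 0.837.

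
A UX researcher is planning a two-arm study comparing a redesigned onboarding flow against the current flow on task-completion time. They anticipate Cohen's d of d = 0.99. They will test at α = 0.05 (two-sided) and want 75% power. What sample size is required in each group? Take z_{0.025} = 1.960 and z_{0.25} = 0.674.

n = 15 per group

For two independent groups with equal n: n = 2·((z_{α/2} + z_β) / d)².
z_{α/2} + z_β = 1.960 + 0.674 = 2.634.
n = 2 × (2.634 / 0.99)² = 2 × 2.661² = 2 × 7.08 = 14.2.
Round up to the next whole participant.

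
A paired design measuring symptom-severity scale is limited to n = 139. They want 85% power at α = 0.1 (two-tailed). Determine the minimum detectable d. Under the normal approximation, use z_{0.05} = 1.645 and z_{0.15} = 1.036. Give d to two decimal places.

For a single sample (or paired design) of n = 139: d_min = (z_{α/2} + z_β)/√n.
z-sum = 1.645 + 1.036 = 2.681.
d_min = 2.681 / √139 = 2.681 / 11.790 = 0.227.

d_min ≈ 0.23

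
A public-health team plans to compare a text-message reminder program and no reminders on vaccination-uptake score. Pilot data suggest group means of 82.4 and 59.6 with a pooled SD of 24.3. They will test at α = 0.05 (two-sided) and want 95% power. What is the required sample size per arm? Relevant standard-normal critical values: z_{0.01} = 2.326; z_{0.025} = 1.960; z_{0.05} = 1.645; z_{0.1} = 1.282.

Cohen's d = |M₁ − M₂| / SD_pooled = |82.4 − 59.6| / 24.3 = 22.8 / 24.3 = 0.938.
For two independent groups with equal n: n = 2·((z_{α/2} + z_β) / d)².
z_{α/2} + z_β = 1.960 + 1.645 = 3.605.
n = 2 × (3.605 / 0.938)² = 2 × 3.843² = 2 × 14.77 = 29.5.
Round up to the next whole participant.

n = 30 per group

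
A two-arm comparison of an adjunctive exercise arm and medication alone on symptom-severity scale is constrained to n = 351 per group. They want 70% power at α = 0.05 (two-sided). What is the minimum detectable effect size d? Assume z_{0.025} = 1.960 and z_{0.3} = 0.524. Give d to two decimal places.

d_min ≈ 0.19

For two independent groups of n = 351 each: d_min = (z_{α/2} + z_β)·√(2/n).
z-sum = 1.960 + 0.524 = 2.484.
d_min = 2.484 × √(2/351) = 2.484 × 0.0755 = 0.188.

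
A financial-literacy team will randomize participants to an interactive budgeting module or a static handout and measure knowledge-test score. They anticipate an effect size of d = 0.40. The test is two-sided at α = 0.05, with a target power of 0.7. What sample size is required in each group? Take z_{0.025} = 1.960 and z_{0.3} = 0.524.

n = 78 per group

For two independent groups with equal n: n = 2·((z_{α/2} + z_β) / d)².
z_{α/2} + z_β = 1.960 + 0.524 = 2.484.
n = 2 × (2.484 / 0.40)² = 2 × 6.210² = 2 × 38.56 = 77.1.
Round up to the next whole participant.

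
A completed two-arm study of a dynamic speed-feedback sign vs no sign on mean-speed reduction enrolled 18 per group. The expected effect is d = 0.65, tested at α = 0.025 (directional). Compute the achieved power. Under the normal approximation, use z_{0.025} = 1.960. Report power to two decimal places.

power ≈ 0.50

For two equal groups, power = Φ(d·√(n/2) − z_{α}).
d·√(n/2) = 0.65 × √(18/2) = 0.65 × 3.000 = 1.950.
z_β = 1.950 − 1.960 = -0.010.
Power = Φ(-0.010) = 0.496.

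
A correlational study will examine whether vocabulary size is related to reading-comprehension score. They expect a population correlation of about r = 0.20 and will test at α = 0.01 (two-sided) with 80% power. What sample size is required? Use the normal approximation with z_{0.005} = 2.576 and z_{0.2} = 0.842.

n = 288

Fisher's z: C = ½·ln((1+r)/(1−r)) = ½·ln(1.5000) = 0.2027.
n = ((z_{α/2} + z_β)/C)² + 3.
(2.576 + 0.842) / 0.2027 = 3.418 / 0.2027 = 16.862.
n = 16.862² + 3 = 284.34 + 3 = 287.3.
Round up.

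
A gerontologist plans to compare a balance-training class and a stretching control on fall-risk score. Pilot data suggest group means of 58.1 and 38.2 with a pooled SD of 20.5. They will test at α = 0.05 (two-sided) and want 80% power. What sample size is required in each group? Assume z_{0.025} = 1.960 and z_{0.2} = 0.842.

Cohen's d = |M₁ − M₂| / SD_pooled = |58.1 − 38.2| / 20.5 = 19.9 / 20.5 = 0.971.
For two independent groups with equal n: n = 2·((z_{α/2} + z_β) / d)².
z_{α/2} + z_β = 1.960 + 0.842 = 2.802.
n = 2 × (2.802 / 0.971)² = 2 × 2.886² = 2 × 8.33 = 16.7.
Round up to the next whole participant.

n = 17 per group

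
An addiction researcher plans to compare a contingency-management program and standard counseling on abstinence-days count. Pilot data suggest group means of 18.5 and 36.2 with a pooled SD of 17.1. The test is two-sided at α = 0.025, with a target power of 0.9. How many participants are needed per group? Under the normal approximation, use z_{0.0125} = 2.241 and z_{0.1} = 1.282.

n = 24 per group

Cohen's d = |M₁ − M₂| / SD_pooled = |18.5 − 36.2| / 17.1 = 17.7 / 17.1 = 1.035.
For two independent groups with equal n: n = 2·((z_{α/2} + z_β) / d)².
z_{α/2} + z_β = 2.241 + 1.282 = 3.523.
n = 2 × (3.523 / 1.035)² = 2 × 3.404² = 2 × 11.59 = 23.2.
Round up to the next whole participant.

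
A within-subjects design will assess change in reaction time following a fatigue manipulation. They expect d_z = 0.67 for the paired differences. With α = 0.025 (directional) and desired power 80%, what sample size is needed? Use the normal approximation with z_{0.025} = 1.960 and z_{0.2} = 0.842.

For a paired (one-sample on differences) test: n = ((z_{α} + z_β) / d)².
z_{α} + z_β = 1.960 + 0.842 = 2.802.
n = (2.802 / 0.67)² = 4.182² = 17.49.
Round up.

n = 18 pairs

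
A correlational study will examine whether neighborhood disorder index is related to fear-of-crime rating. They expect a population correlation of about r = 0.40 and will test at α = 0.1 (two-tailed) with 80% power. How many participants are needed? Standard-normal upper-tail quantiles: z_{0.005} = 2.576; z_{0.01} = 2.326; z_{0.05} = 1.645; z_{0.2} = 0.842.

Fisher's z: C = ½·ln((1+r)/(1−r)) = ½·ln(2.3333) = 0.4236.
n = ((z_{α/2} + z_β)/C)² + 3.
(1.645 + 0.842) / 0.4236 = 2.487 / 0.4236 = 5.871.
n = 5.871² + 3 = 34.47 + 3 = 37.5.
Round up.

n = 38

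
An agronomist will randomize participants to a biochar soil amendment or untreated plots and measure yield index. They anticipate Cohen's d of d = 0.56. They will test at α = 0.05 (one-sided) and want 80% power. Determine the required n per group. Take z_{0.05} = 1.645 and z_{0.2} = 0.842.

n = 40 per group

For two independent groups with equal n: n = 2·((z_{α} + z_β) / d)².
z_{α} + z_β = 1.645 + 0.842 = 2.487.
n = 2 × (2.487 / 0.56)² = 2 × 4.441² = 2 × 19.72 = 39.4.
Round up to the next whole participant.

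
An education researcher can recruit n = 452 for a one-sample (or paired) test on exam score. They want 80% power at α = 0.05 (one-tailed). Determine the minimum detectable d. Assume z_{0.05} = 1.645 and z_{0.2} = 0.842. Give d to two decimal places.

For a single sample (or paired design) of n = 452: d_min = (z_{α} + z_β)/√n.
z-sum = 1.645 + 0.842 = 2.487.
d_min = 2.487 / √452 = 2.487 / 21.260 = 0.117.

d_min ≈ 0.12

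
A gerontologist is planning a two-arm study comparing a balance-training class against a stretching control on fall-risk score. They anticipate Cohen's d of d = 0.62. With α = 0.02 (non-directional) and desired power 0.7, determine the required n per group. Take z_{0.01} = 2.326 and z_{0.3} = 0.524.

n = 43 per group

For two independent groups with equal n: n = 2·((z_{α/2} + z_β) / d)².
z_{α/2} + z_β = 2.326 + 0.524 = 2.850.
n = 2 × (2.850 / 0.62)² = 2 × 4.597² = 2 × 21.13 = 42.3.
Round up to the next whole participant.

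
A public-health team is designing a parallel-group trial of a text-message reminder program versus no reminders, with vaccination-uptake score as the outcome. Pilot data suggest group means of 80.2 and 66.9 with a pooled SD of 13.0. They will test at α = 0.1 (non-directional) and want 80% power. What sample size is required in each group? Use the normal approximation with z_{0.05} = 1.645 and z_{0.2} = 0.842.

Cohen's d = |M₁ − M₂| / SD_pooled = |80.2 − 66.9| / 13.0 = 13.3 / 13.0 = 1.023.
For two independent groups with equal n: n = 2·((z_{α/2} + z_β) / d)².
z_{α/2} + z_β = 1.645 + 0.842 = 2.487.
n = 2 × (2.487 / 1.023)² = 2 × 2.431² = 2 × 5.91 = 11.8.
Round up to the next whole participant.

n = 12 per group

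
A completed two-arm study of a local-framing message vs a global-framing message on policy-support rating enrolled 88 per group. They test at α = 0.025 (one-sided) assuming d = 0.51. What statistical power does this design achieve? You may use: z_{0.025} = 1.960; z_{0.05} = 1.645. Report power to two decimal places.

power ≈ 0.92

For two equal groups, power = Φ(d·√(n/2) − z_{α}).
d·√(n/2) = 0.51 × √(88/2) = 0.51 × 6.633 = 3.383.
z_β = 3.383 − 1.960 = 1.423.
Power = Φ(1.423) = 0.923.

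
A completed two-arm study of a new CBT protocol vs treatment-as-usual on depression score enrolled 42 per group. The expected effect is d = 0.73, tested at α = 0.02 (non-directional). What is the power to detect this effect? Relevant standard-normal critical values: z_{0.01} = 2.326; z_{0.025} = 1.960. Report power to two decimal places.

power ≈ 0.85

For two equal groups, power = Φ(d·√(n/2) − z_{α/2}).
d·√(n/2) = 0.73 × √(42/2) = 0.73 × 4.583 = 3.345.
z_β = 3.345 − 2.326 = 1.019.
Power = Φ(1.019) = 0.846.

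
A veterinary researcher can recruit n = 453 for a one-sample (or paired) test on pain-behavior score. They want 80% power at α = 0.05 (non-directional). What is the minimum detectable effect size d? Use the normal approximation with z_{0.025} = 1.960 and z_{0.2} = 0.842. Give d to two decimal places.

d_min ≈ 0.13

For a single sample (or paired design) of n = 453: d_min = (z_{α/2} + z_β)/√n.
z-sum = 1.960 + 0.842 = 2.802.
d_min = 2.802 / √453 = 2.802 / 21.284 = 0.132.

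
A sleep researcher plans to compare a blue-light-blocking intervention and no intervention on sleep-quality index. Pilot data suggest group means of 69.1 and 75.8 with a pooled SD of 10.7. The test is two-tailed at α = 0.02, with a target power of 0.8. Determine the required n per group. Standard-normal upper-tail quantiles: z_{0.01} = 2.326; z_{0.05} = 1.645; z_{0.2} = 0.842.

Cohen's d = |M₁ − M₂| / SD_pooled = |69.1 − 75.8| / 10.7 = 6.7 / 10.7 = 0.626.
For two independent groups with equal n: n = 2·((z_{α/2} + z_β) / d)².
z_{α/2} + z_β = 2.326 + 0.842 = 3.168.
n = 2 × (3.168 / 0.626)² = 2 × 5.061² = 2 × 25.61 = 51.2.
Round up to the next whole participant.

n = 52 per group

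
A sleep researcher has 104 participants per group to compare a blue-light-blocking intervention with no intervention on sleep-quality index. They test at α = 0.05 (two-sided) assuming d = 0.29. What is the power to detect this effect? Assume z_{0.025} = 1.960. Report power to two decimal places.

For two equal groups, power = Φ(d·√(n/2) − z_{α/2}).
d·√(n/2) = 0.29 × √(104/2) = 0.29 × 7.211 = 2.091.
z_β = 2.091 − 1.960 = 0.131.
Power = Φ(0.131) = 0.552.

power ≈ 0.55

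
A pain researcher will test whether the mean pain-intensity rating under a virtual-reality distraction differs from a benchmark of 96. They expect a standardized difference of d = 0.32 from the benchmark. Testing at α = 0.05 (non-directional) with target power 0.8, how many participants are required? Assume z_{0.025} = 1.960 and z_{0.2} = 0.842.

n = 77

For a one-sample test: n = ((z_{α/2} + z_β) / d)².
z_{α/2} + z_β = 1.960 + 0.842 = 2.802.
n = (2.802 / 0.32)² = 8.756² = 76.67.
Round up.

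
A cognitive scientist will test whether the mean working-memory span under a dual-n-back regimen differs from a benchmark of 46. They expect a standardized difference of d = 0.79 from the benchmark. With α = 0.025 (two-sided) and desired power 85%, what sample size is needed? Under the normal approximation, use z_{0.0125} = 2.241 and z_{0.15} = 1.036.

For a one-sample test: n = ((z_{α/2} + z_β) / d)².
z_{α/2} + z_β = 2.241 + 1.036 = 3.277.
n = (3.277 / 0.79)² = 4.148² = 17.21.
Round up.

n = 18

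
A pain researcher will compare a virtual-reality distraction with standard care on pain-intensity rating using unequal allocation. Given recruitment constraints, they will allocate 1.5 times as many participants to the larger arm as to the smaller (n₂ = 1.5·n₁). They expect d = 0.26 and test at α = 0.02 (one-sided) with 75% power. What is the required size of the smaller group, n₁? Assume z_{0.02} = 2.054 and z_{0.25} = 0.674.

n₁ = 184

With allocation ratio k = n₂/n₁ = 1.5, Var(x̄₁−x̄₂) = σ²(1/n₁ + 1/(k·n₁)) = σ²·(k+1)/(k·n₁).
So n₁ = (1 + 1/k)·((z_{α} + z_β)/d)² = 1.667 × (2.728/0.26)².
n₁ = 1.667 × 110.09 = 183.5.
Round up: n₁ = 184, giving n₂ = 1.5 × 184 = 276.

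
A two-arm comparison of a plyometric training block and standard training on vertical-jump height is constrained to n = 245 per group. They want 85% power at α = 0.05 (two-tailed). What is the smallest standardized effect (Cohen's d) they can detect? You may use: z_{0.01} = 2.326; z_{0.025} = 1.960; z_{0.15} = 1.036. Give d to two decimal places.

For two independent groups of n = 245 each: d_min = (z_{α/2} + z_β)·√(2/n).
z-sum = 1.960 + 1.036 = 2.996.
d_min = 2.996 × √(2/245) = 2.996 × 0.0904 = 0.271.

d_min ≈ 0.27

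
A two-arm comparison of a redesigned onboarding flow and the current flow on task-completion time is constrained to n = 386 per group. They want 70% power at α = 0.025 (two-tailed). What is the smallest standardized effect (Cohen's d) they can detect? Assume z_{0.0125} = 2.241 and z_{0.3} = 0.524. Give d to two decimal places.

d_min ≈ 0.20

For two independent groups of n = 386 each: d_min = (z_{α/2} + z_β)·√(2/n).
z-sum = 2.241 + 0.524 = 2.765.
d_min = 2.765 × √(2/386) = 2.765 × 0.0720 = 0.199.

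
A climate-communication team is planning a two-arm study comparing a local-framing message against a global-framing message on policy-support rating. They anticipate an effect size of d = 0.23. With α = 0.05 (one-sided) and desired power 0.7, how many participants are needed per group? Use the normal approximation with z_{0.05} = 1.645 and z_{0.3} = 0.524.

For two independent groups with equal n: n = 2·((z_{α} + z_β) / d)².
z_{α} + z_β = 1.645 + 0.524 = 2.169.
n = 2 × (2.169 / 0.23)² = 2 × 9.430² = 2 × 88.93 = 177.9.
Round up to the next whole participant.

n = 178 per group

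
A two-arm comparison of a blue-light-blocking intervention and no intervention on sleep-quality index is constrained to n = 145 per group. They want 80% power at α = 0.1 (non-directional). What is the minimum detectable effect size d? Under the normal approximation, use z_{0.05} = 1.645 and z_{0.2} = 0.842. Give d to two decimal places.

For two independent groups of n = 145 each: d_min = (z_{α/2} + z_β)·√(2/n).
z-sum = 1.645 + 0.842 = 2.487.
d_min = 2.487 × √(2/145) = 2.487 × 0.1174 = 0.292.

d_min ≈ 0.29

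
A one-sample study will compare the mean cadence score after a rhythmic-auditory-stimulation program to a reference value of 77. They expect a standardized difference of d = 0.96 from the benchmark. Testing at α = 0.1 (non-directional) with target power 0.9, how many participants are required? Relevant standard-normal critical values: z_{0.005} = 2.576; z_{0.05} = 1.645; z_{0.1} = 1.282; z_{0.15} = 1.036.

n = 10

For a one-sample test: n = ((z_{α/2} + z_β) / d)².
z_{α/2} + z_β = 1.645 + 1.282 = 2.927.
n = (2.927 / 0.96)² = 3.049² = 9.30.
Round up.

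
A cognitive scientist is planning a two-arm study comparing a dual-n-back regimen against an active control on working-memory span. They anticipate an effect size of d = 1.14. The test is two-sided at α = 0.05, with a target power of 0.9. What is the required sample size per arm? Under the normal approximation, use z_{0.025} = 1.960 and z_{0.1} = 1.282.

For two independent groups with equal n: n = 2·((z_{α/2} + z_β) / d)².
z_{α/2} + z_β = 1.960 + 1.282 = 3.242.
n = 2 × (3.242 / 1.14)² = 2 × 2.844² = 2 × 8.09 = 16.2.
Round up to the next whole participant.

n = 17 per group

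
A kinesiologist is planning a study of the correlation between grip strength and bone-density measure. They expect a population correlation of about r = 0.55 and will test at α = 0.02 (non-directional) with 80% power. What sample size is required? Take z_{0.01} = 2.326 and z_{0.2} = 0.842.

n = 30

Fisher's z: C = ½·ln((1+r)/(1−r)) = ½·ln(3.4444) = 0.6184.
n = ((z_{α/2} + z_β)/C)² + 3.
(2.326 + 0.842) / 0.6184 = 3.168 / 0.6184 = 5.123.
n = 5.123² + 3 = 26.24 + 3 = 29.2.
Round up.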